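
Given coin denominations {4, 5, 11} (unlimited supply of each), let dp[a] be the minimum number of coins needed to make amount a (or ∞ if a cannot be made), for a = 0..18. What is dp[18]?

4

 a  0  1  2  3  4  5  6  7  8  9 10 11 12 13 14 15 16 17 18
dp  0  -  -  -  1  1  -  -  2  2  2  1  3  3  3  2  2  4  4
(- denotes ∞ / unreachable)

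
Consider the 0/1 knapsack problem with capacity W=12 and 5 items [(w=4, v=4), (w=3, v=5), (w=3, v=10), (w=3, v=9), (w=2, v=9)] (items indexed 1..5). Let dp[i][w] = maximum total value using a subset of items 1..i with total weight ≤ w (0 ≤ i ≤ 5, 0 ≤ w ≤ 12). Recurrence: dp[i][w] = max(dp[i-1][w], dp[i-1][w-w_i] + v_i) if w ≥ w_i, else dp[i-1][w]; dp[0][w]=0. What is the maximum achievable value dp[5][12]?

i\w   0   1   2   3   4   5   6   7   8   9  10  11  12
  0   0   0   0   0   0   0   0   0   0   0   0   0   0
  1   0   0   0   0   4   4   4   4   4   4   4   4   4
  2   0   0   0   5   5   5   5   9   9   9   9   9   9
  3   0   0   0  10  10  10  15  15  15  15  19  19  19
  4   0   0   0  10  10  10  19  19  19  24  24  24  24
  5   0   0   9  10  10  19  19  19  28  28  28  33  33

33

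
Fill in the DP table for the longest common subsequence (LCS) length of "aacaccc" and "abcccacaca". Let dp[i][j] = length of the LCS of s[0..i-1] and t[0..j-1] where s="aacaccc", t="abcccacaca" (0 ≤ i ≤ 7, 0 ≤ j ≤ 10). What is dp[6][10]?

   ''  a  b  c  c  c  a  c  a  c  a
''  0  0  0  0  0  0  0  0  0  0  0
 a  0  1  1  1  1  1  1  1  1  1  1
 a  0  1  1  1  1  1  2  2  2  2  2
 c  0  1  1  2  2  2  2  3  3  3  3
 a  0  1  1  2  2  2  3  3  4  4  4
 c  0  1  1  2  3  3  3  4  4  5  5
 c  0  1  1  2  3  4  4  4  4  5  5
 c  0  1  1  2  3  4  4  5  5  5  5

5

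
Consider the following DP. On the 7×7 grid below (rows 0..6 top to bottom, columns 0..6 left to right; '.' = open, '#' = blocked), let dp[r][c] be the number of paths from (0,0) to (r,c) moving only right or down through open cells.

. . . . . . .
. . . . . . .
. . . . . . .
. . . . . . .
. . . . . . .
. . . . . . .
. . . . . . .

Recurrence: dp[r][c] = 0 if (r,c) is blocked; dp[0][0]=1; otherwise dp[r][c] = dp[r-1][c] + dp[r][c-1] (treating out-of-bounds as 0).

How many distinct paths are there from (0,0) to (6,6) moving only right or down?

r\c   0   1   2   3   4   5   6
  0   1   1   1   1   1   1   1
  1   1   2   3   4   5   6   7
  2   1   3   6  10  15  21  28
  3   1   4  10  20  35  56  84
  4   1   5  15  35  70 126 210
  5   1   6  21  56 126 252 462
  6   1   7  28  84 210 462 924

924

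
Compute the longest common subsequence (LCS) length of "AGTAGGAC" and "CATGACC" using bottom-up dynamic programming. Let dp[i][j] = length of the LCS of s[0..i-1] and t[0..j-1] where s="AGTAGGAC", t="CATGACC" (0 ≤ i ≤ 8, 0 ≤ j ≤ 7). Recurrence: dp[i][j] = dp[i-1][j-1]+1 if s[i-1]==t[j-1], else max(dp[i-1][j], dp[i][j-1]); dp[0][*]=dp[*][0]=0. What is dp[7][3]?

2

   ''  C  A  T  G  A  C  C
''  0  0  0  0  0  0  0  0
 A  0  0  1  1  1  1  1  1
 G  0  0  1  1  2  2  2  2
 T  0  0  1  2  2  2  2  2
 A  0  0  1  2  2  3  3  3
 G  0  0  1  2  3  3  3  3
 G  0  0  1  2  3  3  3  3
 A  0  0  1  2  3  4  4  4
 C  0  1  1  2  3  4  5  5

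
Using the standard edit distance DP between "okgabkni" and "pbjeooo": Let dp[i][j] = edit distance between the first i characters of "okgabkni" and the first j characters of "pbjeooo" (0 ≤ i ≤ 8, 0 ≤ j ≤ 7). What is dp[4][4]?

   ''  p  b  j  e  o  o  o
''  0  1  2  3  4  5  6  7
 o  1  1  2  3  4  4  5  6
 k  2  2  2  3  4  5  5  6
 g  3  3  3  3  4  5  6  6
 a  4  4  4  4  4  5  6  7
 b  5  5  4  5  5  5  6  7
 k  6  6  5  5  6  6  6  7
 n  7  7  6  6  6  7  7  7
 i  8  8  7  7  7  7  8  8

4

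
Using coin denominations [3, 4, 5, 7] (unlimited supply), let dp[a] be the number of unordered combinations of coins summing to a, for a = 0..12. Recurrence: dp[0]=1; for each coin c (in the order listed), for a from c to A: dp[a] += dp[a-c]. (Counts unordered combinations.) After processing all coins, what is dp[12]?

after  coin     0     1     2     3     4     5     6     7     8     9    10    11    12
          3     1     0     0     1     0     0     1     0     0     1     0     0     1
          4     1     0     0     1     1     0     1     1     1     1     1     1     2
          5     1     0     0     1     1     1     1     1     2     2     2     2     3
          7     1     0     0     1     1     1     1     2     2     2     3     3     4

4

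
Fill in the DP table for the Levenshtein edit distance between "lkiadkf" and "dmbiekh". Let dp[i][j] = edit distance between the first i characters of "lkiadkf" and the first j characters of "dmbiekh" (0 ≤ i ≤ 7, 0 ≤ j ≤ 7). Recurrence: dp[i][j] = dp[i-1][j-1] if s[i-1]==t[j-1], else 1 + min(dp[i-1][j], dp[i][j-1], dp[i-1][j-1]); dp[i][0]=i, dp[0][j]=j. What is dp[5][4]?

   ''  d  m  b  i  e  k  h
''  0  1  2  3  4  5  6  7
 l  1  1  2  3  4  5  6  7
 k  2  2  2  3  4  5  5  6
 i  3  3  3  3  3  4  5  6
 a  4  4  4  4  4  4  5  6
 d  5  4  5  5  5  5  5  6
 k  6  5  5  6  6  6  5  6
 f  7  6  6  6  7  7  6  6

5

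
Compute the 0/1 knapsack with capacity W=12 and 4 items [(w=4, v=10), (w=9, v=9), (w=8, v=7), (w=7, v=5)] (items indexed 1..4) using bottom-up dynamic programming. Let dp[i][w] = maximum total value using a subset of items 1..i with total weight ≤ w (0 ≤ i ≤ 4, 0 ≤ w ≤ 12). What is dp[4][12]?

i\w   0   1   2   3   4   5   6   7   8   9  10  11  12
  0   0   0   0   0   0   0   0   0   0   0   0   0   0
  1   0   0   0   0  10  10  10  10  10  10  10  10  10
  2   0   0   0   0  10  10  10  10  10  10  10  10  10
  3   0   0   0   0  10  10  10  10  10  10  10  10  17
  4   0   0   0   0  10  10  10  10  10  10  10  15  17

17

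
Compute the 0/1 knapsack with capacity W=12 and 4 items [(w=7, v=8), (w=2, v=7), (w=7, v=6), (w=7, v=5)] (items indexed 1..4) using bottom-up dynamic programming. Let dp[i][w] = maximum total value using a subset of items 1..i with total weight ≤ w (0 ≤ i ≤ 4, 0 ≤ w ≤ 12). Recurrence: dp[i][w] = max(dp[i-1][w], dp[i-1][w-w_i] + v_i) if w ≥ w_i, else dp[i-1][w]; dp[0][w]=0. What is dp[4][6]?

7

i\w   0   1   2   3   4   5   6   7   8   9  10  11  12
  0   0   0   0   0   0   0   0   0   0   0   0   0   0
  1   0   0   0   0   0   0   0   8   8   8   8   8   8
  2   0   0   7   7   7   7   7   8   8  15  15  15  15
  3   0   0   7   7   7   7   7   8   8  15  15  15  15
  4   0   0   7   7   7   7   7   8   8  15  15  15  15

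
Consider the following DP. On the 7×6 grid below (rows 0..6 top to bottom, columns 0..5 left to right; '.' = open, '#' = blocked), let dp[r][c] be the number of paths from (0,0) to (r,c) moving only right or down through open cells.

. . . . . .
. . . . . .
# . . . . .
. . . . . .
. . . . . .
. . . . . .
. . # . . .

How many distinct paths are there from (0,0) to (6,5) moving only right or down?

r\c   0   1   2   3   4   5
  0   1   1   1   1   1   1
  1   1   2   3   4   5   6
  2   0   2   5   9  14  20
  3   0   2   7  16  30  50
  4   0   2   9  25  55 105
  5   0   2  11  36  91 196
  6   0   2   0  36 127 323

323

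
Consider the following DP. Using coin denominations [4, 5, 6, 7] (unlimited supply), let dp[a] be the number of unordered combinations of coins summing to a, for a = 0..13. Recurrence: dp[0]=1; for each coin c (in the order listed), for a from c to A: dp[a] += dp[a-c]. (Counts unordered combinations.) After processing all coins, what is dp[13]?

2

after  coin     0     1     2     3     4     5     6     7     8     9    10    11    12    13
          4     1     0     0     0     1     0     0     0     1     0     0     0     1     0
          5     1     0     0     0     1     1     0     0     1     1     1     0     1     1
          6     1     0     0     0     1     1     1     0     1     1     2     1     2     1
          7     1     0     0     0     1     1     1     1     1     1     2     2     3     2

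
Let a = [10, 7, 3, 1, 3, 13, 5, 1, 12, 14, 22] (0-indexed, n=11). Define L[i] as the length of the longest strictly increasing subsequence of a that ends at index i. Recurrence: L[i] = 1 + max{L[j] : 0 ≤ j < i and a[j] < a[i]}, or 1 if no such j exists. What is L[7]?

1

   i    0    1    2    3    4    5    6    7    8    9   10
a[i]   10    7    3    1    3   13    5    1   12   14   22
L[i]    1    1    1    1    2    3    3    1    4    5    6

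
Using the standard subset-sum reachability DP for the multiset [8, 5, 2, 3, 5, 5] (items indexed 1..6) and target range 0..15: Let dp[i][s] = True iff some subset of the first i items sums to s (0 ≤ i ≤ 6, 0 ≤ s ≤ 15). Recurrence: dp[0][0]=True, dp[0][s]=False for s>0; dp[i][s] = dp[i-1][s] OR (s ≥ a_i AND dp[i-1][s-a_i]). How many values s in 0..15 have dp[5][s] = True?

i\s   0   1   2   3   4   5   6   7   8   9  10  11  12  13  14  15
  0   T   F   F   F   F   F   F   F   F   F   F   F   F   F   F   F
  1   T   F   F   F   F   F   F   F   T   F   F   F   F   F   F   F
  2   T   F   F   F   F   T   F   F   T   F   F   F   F   T   F   F
  3   T   F   T   F   F   T   F   T   T   F   T   F   F   T   F   T
  4   T   F   T   T   F   T   F   T   T   F   T   T   F   T   F   T
  5   T   F   T   T   F   T   F   T   T   F   T   T   T   T   F   T
  6   T   F   T   T   F   T   F   T   T   F   T   T   T   T   F   T

11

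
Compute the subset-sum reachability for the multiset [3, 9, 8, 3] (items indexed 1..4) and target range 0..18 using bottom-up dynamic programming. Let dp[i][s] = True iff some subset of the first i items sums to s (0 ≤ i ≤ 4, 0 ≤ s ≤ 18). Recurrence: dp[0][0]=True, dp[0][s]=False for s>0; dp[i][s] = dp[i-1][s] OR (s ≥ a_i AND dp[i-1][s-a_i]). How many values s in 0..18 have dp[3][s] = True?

7

i\s   0   1   2   3   4   5   6   7   8   9  10  11  12  13  14  15  16  17  18
  0   T   F   F   F   F   F   F   F   F   F   F   F   F   F   F   F   F   F   F
  1   T   F   F   T   F   F   F   F   F   F   F   F   F   F   F   F   F   F   F
  2   T   F   F   T   F   F   F   F   F   T   F   F   T   F   F   F   F   F   F
  3   T   F   F   T   F   F   F   F   T   T   F   T   T   F   F   F   F   T   F
  4   T   F   F   T   F   F   T   F   T   T   F   T   T   F   T   T   F   T   F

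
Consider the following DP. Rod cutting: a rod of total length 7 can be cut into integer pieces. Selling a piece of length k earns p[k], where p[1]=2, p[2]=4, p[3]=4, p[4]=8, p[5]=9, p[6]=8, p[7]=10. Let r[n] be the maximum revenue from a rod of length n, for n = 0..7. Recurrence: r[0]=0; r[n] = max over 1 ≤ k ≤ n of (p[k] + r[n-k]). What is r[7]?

14

   n    0    1    2    3    4    5    6    7
r[n]    0    2    4    6    8   10   12   14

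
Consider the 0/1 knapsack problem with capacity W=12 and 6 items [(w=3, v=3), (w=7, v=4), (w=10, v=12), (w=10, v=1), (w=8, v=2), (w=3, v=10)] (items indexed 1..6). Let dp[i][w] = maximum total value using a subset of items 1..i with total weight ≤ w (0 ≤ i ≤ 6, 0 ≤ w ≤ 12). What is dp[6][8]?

i\w   0   1   2   3   4   5   6   7   8   9  10  11  12
  0   0   0   0   0   0   0   0   0   0   0   0   0   0
  1   0   0   0   3   3   3   3   3   3   3   3   3   3
  2   0   0   0   3   3   3   3   4   4   4   7   7   7
  3   0   0   0   3   3   3   3   4   4   4  12  12  12
  4   0   0   0   3   3   3   3   4   4   4  12  12  12
  5   0   0   0   3   3   3   3   4   4   4  12  12  12
  6   0   0   0  10  10  10  13  13  13  13  14  14  14

13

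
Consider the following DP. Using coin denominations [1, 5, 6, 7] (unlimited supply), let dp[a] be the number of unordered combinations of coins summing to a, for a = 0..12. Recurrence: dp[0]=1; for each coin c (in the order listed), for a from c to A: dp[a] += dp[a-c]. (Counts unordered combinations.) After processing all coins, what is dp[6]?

3

after  coin     0     1     2     3     4     5     6     7     8     9    10    11    12
          1     1     1     1     1     1     1     1     1     1     1     1     1     1
          5     1     1     1     1     1     2     2     2     2     2     3     3     3
          6     1     1     1     1     1     2     3     3     3     3     4     5     6
          7     1     1     1     1     1     2     3     4     4     4     5     6     8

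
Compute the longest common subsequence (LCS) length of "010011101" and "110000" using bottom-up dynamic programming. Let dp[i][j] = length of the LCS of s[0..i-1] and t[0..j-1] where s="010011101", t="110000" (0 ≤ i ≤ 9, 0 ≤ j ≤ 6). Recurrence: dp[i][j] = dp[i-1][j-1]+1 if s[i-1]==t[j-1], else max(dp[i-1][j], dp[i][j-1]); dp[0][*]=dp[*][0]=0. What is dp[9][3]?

3

   ''  1  1  0  0  0  0
''  0  0  0  0  0  0  0
 0  0  0  0  1  1  1  1
 1  0  1  1  1  1  1  1
 0  0  1  1  2  2  2  2
 0  0  1  1  2  3  3  3
 1  0  1  2  2  3  3  3
 1  0  1  2  2  3  3  3
 1  0  1  2  2  3  3  3
 0  0  1  2  3  3  4  4
 1  0  1  2  3  3  4  4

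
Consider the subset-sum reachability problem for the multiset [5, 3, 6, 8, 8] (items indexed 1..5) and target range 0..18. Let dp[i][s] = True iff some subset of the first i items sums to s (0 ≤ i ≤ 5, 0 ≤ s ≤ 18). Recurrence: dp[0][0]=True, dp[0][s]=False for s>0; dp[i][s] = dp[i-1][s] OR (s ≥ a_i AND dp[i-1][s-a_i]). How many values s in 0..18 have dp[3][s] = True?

i\s   0   1   2   3   4   5   6   7   8   9  10  11  12  13  14  15  16  17  18
  0   T   F   F   F   F   F   F   F   F   F   F   F   F   F   F   F   F   F   F
  1   T   F   F   F   F   T   F   F   F   F   F   F   F   F   F   F   F   F   F
  2   T   F   F   T   F   T   F   F   T   F   F   F   F   F   F   F   F   F   F
  3   T   F   F   T   F   T   T   F   T   T   F   T   F   F   T   F   F   F   F
  4   T   F   F   T   F   T   T   F   T   T   F   T   F   T   T   F   T   T   F
  5   T   F   F   T   F   T   T   F   T   T   F   T   F   T   T   F   T   T   F

8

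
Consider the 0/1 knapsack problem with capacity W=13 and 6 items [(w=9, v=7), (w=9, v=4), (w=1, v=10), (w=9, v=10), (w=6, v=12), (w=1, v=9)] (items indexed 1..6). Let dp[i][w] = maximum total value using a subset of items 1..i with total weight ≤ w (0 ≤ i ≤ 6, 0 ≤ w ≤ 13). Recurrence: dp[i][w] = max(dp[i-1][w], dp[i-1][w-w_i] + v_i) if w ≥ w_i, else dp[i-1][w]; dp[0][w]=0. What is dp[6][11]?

31

i\w   0   1   2   3   4   5   6   7   8   9  10  11  12  13
  0   0   0   0   0   0   0   0   0   0   0   0   0   0   0
  1   0   0   0   0   0   0   0   0   0   7   7   7   7   7
  2   0   0   0   0   0   0   0   0   0   7   7   7   7   7
  3   0  10  10  10  10  10  10  10  10  10  17  17  17  17
  4   0  10  10  10  10  10  10  10  10  10  20  20  20  20
  5   0  10  10  10  10  10  12  22  22  22  22  22  22  22
  6   0  10  19  19  19  19  19  22  31  31  31  31  31  31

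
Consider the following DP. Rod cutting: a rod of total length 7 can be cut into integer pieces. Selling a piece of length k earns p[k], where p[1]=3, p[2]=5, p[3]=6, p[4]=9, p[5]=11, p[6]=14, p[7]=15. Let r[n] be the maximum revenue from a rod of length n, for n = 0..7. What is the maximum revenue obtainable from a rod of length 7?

   n    0    1    2    3    4    5    6    7
r[n]    0    3    6    9   12   15   18   21

21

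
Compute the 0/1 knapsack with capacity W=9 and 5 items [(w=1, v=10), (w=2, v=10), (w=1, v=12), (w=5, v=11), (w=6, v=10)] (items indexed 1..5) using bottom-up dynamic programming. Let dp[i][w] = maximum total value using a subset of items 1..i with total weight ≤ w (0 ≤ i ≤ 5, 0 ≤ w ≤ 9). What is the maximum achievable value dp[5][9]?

i\w   0   1   2   3   4   5   6   7   8   9
  0   0   0   0   0   0   0   0   0   0   0
  1   0  10  10  10  10  10  10  10  10  10
  2   0  10  10  20  20  20  20  20  20  20
  3   0  12  22  22  32  32  32  32  32  32
  4   0  12  22  22  32  32  32  33  33  43
  5   0  12  22  22  32  32  32  33  33  43

43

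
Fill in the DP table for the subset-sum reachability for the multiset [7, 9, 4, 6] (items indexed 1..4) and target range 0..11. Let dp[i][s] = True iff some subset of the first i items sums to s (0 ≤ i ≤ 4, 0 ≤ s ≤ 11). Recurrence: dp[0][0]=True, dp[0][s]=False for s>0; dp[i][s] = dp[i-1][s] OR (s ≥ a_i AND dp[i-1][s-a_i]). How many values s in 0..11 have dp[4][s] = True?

7

i\s   0   1   2   3   4   5   6   7   8   9  10  11
  0   T   F   F   F   F   F   F   F   F   F   F   F
  1   T   F   F   F   F   F   F   T   F   F   F   F
  2   T   F   F   F   F   F   F   T   F   T   F   F
  3   T   F   F   F   T   F   F   T   F   T   F   T
  4   T   F   F   F   T   F   T   T   F   T   T   T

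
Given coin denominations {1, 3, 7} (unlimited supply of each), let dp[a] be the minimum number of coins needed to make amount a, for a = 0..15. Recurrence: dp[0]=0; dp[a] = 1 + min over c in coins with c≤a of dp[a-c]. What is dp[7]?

1

 a  0  1  2  3  4  5  6  7  8  9 10 11 12 13 14 15
dp  0  1  2  1  2  3  2  1  2  3  2  3  4  3  2  3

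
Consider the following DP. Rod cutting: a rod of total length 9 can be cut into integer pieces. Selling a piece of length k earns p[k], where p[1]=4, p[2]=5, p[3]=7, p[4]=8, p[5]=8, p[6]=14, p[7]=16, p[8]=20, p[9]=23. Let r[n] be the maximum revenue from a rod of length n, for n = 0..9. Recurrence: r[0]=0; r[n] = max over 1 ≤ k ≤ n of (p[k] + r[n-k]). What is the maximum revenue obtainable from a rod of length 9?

36

   n    0    1    2    3    4    5    6    7    8    9
r[n]    0    4    8   12   16   20   24   28   32   36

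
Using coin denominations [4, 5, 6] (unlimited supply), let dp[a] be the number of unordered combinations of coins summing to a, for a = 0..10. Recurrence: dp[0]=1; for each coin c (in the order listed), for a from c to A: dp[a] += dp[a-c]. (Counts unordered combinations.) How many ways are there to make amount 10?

after  coin     0     1     2     3     4     5     6     7     8     9    10
          4     1     0     0     0     1     0     0     0     1     0     0
          5     1     0     0     0     1     1     0     0     1     1     1
          6     1     0     0     0     1     1     1     0     1     1     2

2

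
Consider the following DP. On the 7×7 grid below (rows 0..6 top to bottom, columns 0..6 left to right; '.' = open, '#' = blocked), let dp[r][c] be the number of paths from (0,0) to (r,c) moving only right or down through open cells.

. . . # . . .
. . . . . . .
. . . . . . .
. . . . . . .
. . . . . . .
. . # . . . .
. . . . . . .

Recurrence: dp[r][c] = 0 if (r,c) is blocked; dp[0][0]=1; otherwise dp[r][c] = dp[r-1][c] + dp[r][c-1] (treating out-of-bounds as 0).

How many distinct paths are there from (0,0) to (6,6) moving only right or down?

r\c   0   1   2   3   4   5   6
  0   1   1   1   0   0   0   0
  1   1   2   3   3   3   3   3
  2   1   3   6   9  12  15  18
  3   1   4  10  19  31  46  64
  4   1   5  15  34  65 111 175
  5   1   6   0  34  99 210 385
  6   1   7   7  41 140 350 735

735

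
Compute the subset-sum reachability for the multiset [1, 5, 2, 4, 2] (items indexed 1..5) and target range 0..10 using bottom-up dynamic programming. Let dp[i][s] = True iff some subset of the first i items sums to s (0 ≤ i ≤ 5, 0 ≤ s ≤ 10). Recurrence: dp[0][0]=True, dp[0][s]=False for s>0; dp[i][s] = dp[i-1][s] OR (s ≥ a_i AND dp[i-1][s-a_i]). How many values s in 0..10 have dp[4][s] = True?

i\s   0   1   2   3   4   5   6   7   8   9  10
  0   T   F   F   F   F   F   F   F   F   F   F
  1   T   T   F   F   F   F   F   F   F   F   F
  2   T   T   F   F   F   T   T   F   F   F   F
  3   T   T   T   T   F   T   T   T   T   F   F
  4   T   T   T   T   T   T   T   T   T   T   T
  5   T   T   T   T   T   T   T   T   T   T   T

11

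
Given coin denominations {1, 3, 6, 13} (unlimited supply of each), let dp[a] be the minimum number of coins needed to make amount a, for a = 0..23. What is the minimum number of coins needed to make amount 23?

 a  0  1  2  3  4  5  6  7  8  9 10 11 12 13 14 15 16 17 18 19 20 21 22 23
dp  0  1  2  1  2  3  1  2  3  2  3  4  2  1  2  3  2  3  3  2  3  4  3  4

4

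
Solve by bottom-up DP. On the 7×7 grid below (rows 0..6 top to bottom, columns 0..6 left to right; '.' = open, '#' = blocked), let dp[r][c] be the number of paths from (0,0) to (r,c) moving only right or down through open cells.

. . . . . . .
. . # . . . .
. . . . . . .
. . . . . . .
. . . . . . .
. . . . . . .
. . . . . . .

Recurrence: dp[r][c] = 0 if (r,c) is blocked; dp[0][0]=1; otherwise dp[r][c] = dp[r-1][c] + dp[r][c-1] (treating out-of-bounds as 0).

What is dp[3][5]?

r\c   0   1   2   3   4   5   6
  0   1   1   1   1   1   1   1
  1   1   2   0   1   2   3   4
  2   1   3   3   4   6   9  13
  3   1   4   7  11  17  26  39
  4   1   5  12  23  40  66 105
  5   1   6  18  41  81 147 252
  6   1   7  25  66 147 294 546

26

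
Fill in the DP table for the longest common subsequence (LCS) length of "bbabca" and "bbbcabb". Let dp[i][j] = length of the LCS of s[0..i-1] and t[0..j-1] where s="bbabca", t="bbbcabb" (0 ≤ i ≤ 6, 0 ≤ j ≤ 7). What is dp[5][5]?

4

   ''  b  b  b  c  a  b  b
''  0  0  0  0  0  0  0  0
 b  0  1  1  1  1  1  1  1
 b  0  1  2  2  2  2  2  2
 a  0  1  2  2  2  3  3  3
 b  0  1  2  3  3  3  4  4
 c  0  1  2  3  4  4  4  4
 a  0  1  2  3  4  5  5  5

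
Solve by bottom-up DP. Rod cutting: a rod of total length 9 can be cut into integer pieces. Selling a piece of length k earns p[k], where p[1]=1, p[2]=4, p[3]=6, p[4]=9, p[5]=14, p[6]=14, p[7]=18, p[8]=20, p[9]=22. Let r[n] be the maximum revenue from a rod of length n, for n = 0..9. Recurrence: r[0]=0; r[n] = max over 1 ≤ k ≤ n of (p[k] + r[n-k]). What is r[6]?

   n    0    1    2    3    4    5    6    7    8    9
r[n]    0    1    4    6    9   14   15   18   20   23

15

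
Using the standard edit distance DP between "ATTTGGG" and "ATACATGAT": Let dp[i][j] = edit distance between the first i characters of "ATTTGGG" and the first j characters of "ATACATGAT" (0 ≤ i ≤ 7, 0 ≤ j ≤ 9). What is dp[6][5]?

4

   ''  A  T  A  C  A  T  G  A  T
''  0  1  2  3  4  5  6  7  8  9
 A  1  0  1  2  3  4  5  6  7  8
 T  2  1  0  1  2  3  4  5  6  7
 T  3  2  1  1  2  3  3  4  5  6
 T  4  3  2  2  2  3  3  4  5  5
 G  5  4  3  3  3  3  4  3  4  5
 G  6  5  4  4  4  4  4  4  4  5
 G  7  6  5  5  5  5  5  4  5  5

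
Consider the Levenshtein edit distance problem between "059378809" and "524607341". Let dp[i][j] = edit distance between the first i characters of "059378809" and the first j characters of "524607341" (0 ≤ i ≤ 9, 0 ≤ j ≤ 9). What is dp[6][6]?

   ''  5  2  4  6  0  7  3  4  1
''  0  1  2  3  4  5  6  7  8  9
 0  1  1  2  3  4  4  5  6  7  8
 5  2  1  2  3  4  5  5  6  7  8
 9  3  2  2  3  4  5  6  6  7  8
 3  4  3  3  3  4  5  6  6  7  8
 7  5  4  4  4  4  5  5  6  7  8
 8  6  5  5  5  5  5  6  6  7  8
 8  7  6  6  6  6  6  6  7  7  8
 0  8  7  7  7  7  6  7  7  8  8
 9  9  8  8  8  8  7  7  8  8  9

6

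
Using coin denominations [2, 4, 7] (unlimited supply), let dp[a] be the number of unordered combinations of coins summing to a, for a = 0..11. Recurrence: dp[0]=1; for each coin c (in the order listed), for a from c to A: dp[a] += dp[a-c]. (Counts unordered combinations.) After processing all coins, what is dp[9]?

1

after  coin     0     1     2     3     4     5     6     7     8     9    10    11
          2     1     0     1     0     1     0     1     0     1     0     1     0
          4     1     0     1     0     2     0     2     0     3     0     3     0
          7     1     0     1     0     2     0     2     1     3     1     3     2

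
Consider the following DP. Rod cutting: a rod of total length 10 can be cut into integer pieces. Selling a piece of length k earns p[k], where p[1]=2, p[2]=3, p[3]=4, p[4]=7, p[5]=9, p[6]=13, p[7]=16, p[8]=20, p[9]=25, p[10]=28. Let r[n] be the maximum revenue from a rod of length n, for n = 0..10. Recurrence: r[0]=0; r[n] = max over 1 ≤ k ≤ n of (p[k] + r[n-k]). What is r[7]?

16

   n    0    1    2    3    4    5    6    7    8    9   10
r[n]    0    2    4    6    8   10   13   16   20   25   28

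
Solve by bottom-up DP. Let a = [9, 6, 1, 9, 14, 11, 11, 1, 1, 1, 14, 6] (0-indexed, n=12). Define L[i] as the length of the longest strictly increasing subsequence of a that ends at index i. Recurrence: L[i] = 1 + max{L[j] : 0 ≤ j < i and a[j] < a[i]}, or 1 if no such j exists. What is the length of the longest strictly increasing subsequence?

4

   i    0    1    2    3    4    5    6    7    8    9   10   11
a[i]    9    6    1    9   14   11   11    1    1    1   14    6
L[i]    1    1    1    2    3    3    3    1    1    1    4    2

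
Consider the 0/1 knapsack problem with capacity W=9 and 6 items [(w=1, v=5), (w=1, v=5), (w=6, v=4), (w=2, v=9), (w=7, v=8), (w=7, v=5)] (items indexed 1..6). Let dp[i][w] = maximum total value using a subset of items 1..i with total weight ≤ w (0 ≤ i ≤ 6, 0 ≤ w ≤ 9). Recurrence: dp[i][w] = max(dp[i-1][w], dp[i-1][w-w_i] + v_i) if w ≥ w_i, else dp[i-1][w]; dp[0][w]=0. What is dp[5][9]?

i\w   0   1   2   3   4   5   6   7   8   9
  0   0   0   0   0   0   0   0   0   0   0
  1   0   5   5   5   5   5   5   5   5   5
  2   0   5  10  10  10  10  10  10  10  10
  3   0   5  10  10  10  10  10  10  14  14
  4   0   5  10  14  19  19  19  19  19  19
  5   0   5  10  14  19  19  19  19  19  19
  6   0   5  10  14  19  19  19  19  19  19

19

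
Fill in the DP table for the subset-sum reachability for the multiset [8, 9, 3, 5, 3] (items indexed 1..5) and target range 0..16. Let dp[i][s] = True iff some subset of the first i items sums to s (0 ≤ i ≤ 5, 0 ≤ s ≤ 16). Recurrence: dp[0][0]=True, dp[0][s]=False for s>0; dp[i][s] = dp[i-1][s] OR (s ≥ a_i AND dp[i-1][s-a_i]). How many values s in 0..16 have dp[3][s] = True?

i\s   0   1   2   3   4   5   6   7   8   9  10  11  12  13  14  15  16
  0   T   F   F   F   F   F   F   F   F   F   F   F   F   F   F   F   F
  1   T   F   F   F   F   F   F   F   T   F   F   F   F   F   F   F   F
  2   T   F   F   F   F   F   F   F   T   T   F   F   F   F   F   F   F
  3   T   F   F   T   F   F   F   F   T   T   F   T   T   F   F   F   F
  4   T   F   F   T   F   T   F   F   T   T   F   T   T   T   T   F   T
  5   T   F   F   T   F   T   T   F   T   T   F   T   T   T   T   T   T

6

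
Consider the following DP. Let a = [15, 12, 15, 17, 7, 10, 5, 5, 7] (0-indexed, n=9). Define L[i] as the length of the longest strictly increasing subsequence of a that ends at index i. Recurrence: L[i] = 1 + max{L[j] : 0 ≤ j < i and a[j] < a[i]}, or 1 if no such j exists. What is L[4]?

1

   i    0    1    2    3    4    5    6    7    8
a[i]   15   12   15   17    7   10    5    5    7
L[i]    1    1    2    3    1    2    1    1    2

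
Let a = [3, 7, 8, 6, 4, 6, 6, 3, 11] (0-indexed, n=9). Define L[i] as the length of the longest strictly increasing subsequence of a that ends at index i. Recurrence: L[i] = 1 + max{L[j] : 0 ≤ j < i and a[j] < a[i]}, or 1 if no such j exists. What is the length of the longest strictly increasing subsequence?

   i    0    1    2    3    4    5    6    7    8
a[i]    3    7    8    6    4    6    6    3   11
L[i]    1    2    3    2    2    3    3    1    4

4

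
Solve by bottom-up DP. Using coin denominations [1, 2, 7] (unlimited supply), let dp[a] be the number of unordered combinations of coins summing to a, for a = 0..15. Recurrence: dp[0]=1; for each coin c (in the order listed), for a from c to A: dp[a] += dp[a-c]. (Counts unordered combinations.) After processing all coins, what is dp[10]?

8

after  coin     0     1     2     3     4     5     6     7     8     9    10    11    12    13    14    15
          1     1     1     1     1     1     1     1     1     1     1     1     1     1     1     1     1
          2     1     1     2     2     3     3     4     4     5     5     6     6     7     7     8     8
          7     1     1     2     2     3     3     4     5     6     7     8     9    10    11    13    14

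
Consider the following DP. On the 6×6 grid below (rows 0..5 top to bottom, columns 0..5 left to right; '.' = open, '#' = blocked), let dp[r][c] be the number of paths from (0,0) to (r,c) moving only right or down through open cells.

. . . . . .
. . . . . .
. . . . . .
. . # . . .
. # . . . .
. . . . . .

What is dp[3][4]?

r\c   0   1   2   3   4   5
  0   1   1   1   1   1   1
  1   1   2   3   4   5   6
  2   1   3   6  10  15  21
  3   1   4   0  10  25  46
  4   1   0   0  10  35  81
  5   1   1   1  11  46 127

25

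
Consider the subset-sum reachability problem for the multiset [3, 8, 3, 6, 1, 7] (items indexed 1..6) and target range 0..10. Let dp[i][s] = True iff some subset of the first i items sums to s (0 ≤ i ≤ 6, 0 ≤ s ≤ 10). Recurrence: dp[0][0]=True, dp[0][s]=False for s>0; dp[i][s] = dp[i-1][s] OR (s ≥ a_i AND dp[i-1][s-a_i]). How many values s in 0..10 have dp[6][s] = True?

i\s   0   1   2   3   4   5   6   7   8   9  10
  0   T   F   F   F   F   F   F   F   F   F   F
  1   T   F   F   T   F   F   F   F   F   F   F
  2   T   F   F   T   F   F   F   F   T   F   F
  3   T   F   F   T   F   F   T   F   T   F   F
  4   T   F   F   T   F   F   T   F   T   T   F
  5   T   T   F   T   T   F   T   T   T   T   T
  6   T   T   F   T   T   F   T   T   T   T   T

9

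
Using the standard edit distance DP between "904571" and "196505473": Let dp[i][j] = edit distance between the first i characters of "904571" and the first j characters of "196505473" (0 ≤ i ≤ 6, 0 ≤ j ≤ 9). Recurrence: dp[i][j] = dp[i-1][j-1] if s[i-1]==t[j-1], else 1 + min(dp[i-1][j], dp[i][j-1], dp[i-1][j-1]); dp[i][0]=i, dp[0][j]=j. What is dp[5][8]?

   ''  1  9  6  5  0  5  4  7  3
''  0  1  2  3  4  5  6  7  8  9
 9  1  1  1  2  3  4  5  6  7  8
 0  2  2  2  2  3  3  4  5  6  7
 4  3  3  3  3  3  4  4  4  5  6
 5  4  4  4  4  3  4  4  5  5  6
 7  5  5  5  5  4  4  5  5  5  6
 1  6  5  6  6  5  5  5  6  6  6

5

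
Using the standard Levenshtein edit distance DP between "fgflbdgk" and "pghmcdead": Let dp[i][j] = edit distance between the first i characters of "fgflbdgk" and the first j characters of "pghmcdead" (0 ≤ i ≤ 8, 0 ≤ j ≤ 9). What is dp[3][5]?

   ''  p  g  h  m  c  d  e  a  d
''  0  1  2  3  4  5  6  7  8  9
 f  1  1  2  3  4  5  6  7  8  9
 g  2  2  1  2  3  4  5  6  7  8
 f  3  3  2  2  3  4  5  6  7  8
 l  4  4  3  3  3  4  5  6  7  8
 b  5  5  4  4  4  4  5  6  7  8
 d  6  6  5  5  5  5  4  5  6  7
 g  7  7  6  6  6  6  5  5  6  7
 k  8  8  7  7  7  7  6  6  6  7

4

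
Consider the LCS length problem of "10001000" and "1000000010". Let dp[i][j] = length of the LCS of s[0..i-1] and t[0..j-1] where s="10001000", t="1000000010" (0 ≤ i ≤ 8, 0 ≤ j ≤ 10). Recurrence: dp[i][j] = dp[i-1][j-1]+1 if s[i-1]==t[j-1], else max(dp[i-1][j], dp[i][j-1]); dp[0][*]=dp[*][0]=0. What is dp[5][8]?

4

   ''  1  0  0  0  0  0  0  0  1  0
''  0  0  0  0  0  0  0  0  0  0  0
 1  0  1  1  1  1  1  1  1  1  1  1
 0  0  1  2  2  2  2  2  2  2  2  2
 0  0  1  2  3  3  3  3  3  3  3  3
 0  0  1  2  3  4  4  4  4  4  4  4
 1  0  1  2  3  4  4  4  4  4  5  5
 0  0  1  2  3  4  5  5  5  5  5  6
 0  0  1  2  3  4  5  6  6  6  6  6
 0  0  1  2  3  4  5  6  7  7  7  7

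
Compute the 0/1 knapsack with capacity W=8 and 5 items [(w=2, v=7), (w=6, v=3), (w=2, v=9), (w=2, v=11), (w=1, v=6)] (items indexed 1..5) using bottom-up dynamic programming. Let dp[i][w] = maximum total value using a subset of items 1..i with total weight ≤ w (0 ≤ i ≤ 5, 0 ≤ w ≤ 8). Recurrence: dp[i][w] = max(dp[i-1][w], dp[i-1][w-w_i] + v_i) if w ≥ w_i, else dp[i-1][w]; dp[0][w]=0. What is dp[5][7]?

i\w   0   1   2   3   4   5   6   7   8
  0   0   0   0   0   0   0   0   0   0
  1   0   0   7   7   7   7   7   7   7
  2   0   0   7   7   7   7   7   7  10
  3   0   0   9   9  16  16  16  16  16
  4   0   0  11  11  20  20  27  27  27
  5   0   6  11  17  20  26  27  33  33

33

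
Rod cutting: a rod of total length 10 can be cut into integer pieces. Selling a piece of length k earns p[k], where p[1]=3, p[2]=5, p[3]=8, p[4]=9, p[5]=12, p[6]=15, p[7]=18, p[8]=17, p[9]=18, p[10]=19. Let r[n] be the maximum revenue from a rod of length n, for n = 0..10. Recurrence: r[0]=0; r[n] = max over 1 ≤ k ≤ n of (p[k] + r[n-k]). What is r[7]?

21

   n    0    1    2    3    4    5    6    7    8    9   10
r[n]    0    3    6    9   12   15   18   21   24   27   30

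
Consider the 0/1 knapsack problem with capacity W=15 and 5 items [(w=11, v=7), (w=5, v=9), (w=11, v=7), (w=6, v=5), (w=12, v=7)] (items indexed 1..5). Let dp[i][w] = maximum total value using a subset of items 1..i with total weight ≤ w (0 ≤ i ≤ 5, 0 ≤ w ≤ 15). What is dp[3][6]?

i\w   0   1   2   3   4   5   6   7   8   9  10  11  12  13  14  15
  0   0   0   0   0   0   0   0   0   0   0   0   0   0   0   0   0
  1   0   0   0   0   0   0   0   0   0   0   0   7   7   7   7   7
  2   0   0   0   0   0   9   9   9   9   9   9   9   9   9   9   9
  3   0   0   0   0   0   9   9   9   9   9   9   9   9   9   9   9
  4   0   0   0   0   0   9   9   9   9   9   9  14  14  14  14  14
  5   0   0   0   0   0   9   9   9   9   9   9  14  14  14  14  14

9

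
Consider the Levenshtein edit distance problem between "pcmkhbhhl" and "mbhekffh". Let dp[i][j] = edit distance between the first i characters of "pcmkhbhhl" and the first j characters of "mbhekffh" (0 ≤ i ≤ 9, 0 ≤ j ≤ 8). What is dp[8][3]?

5

   ''  m  b  h  e  k  f  f  h
''  0  1  2  3  4  5  6  7  8
 p  1  1  2  3  4  5  6  7  8
 c  2  2  2  3  4  5  6  7  8
 m  3  2  3  3  4  5  6  7  8
 k  4  3  3  4  4  4  5  6  7
 h  5  4  4  3  4  5  5  6  6
 b  6  5  4  4  4  5  6  6  7
 h  7  6  5  4  5  5  6  7  6
 h  8  7  6  5  5  6  6  7  7
 l  9  8  7  6  6  6  7  7  8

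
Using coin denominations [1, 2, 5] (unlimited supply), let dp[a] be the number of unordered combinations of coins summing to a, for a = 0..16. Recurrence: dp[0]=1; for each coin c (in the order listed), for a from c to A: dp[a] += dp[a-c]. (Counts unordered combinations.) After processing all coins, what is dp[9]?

after  coin     0     1     2     3     4     5     6     7     8     9    10    11    12    13    14    15    16
          1     1     1     1     1     1     1     1     1     1     1     1     1     1     1     1     1     1
          2     1     1     2     2     3     3     4     4     5     5     6     6     7     7     8     8     9
          5     1     1     2     2     3     4     5     6     7     8    10    11    13    14    16    18    20

8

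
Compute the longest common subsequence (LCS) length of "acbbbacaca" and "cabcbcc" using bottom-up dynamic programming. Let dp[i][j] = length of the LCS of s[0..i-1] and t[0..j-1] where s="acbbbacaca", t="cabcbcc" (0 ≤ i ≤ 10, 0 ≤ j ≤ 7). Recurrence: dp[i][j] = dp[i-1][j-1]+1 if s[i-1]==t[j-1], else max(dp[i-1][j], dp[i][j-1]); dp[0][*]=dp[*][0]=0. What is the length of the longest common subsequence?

5

   ''  c  a  b  c  b  c  c
''  0  0  0  0  0  0  0  0
 a  0  0  1  1  1  1  1  1
 c  0  1  1  1  2  2  2  2
 b  0  1  1  2  2  3  3  3
 b  0  1  1  2  2  3  3  3
 b  0  1  1  2  2  3  3  3
 a  0  1  2  2  2  3  3  3
 c  0  1  2  2  3  3  4  4
 a  0  1  2  2  3  3  4  4
 c  0  1  2  2  3  3  4  5
 a  0  1  2  2  3  3  4  5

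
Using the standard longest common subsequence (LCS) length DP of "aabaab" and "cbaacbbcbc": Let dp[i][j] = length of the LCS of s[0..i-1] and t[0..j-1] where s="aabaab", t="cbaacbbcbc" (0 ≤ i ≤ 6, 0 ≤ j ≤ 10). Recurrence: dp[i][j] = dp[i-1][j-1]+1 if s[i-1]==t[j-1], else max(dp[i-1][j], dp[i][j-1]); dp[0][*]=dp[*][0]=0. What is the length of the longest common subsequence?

4

   ''  c  b  a  a  c  b  b  c  b  c
''  0  0  0  0  0  0  0  0  0  0  0
 a  0  0  0  1  1  1  1  1  1  1  1
 a  0  0  0  1  2  2  2  2  2  2  2
 b  0  0  1  1  2  2  3  3  3  3  3
 a  0  0  1  2  2  2  3  3  3  3  3
 a  0  0  1  2  3  3  3  3  3  3  3
 b  0  0  1  2  3  3  4  4  4  4  4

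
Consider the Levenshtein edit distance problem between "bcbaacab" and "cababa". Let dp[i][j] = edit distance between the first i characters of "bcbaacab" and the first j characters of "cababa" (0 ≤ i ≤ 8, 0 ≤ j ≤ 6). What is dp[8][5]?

   ''  c  a  b  a  b  a
''  0  1  2  3  4  5  6
 b  1  1  2  2  3  4  5
 c  2  1  2  3  3  4  5
 b  3  2  2  2  3  3  4
 a  4  3  2  3  2  3  3
 a  5  4  3  3  3  3  3
 c  6  5  4  4  4  4  4
 a  7  6  5  5  4  5  4
 b  8  7  6  5  5  4  5

4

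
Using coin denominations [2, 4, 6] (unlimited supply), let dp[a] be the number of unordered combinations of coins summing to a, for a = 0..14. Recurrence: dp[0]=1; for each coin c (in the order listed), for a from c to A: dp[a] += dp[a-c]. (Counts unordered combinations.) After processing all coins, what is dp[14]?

after  coin     0     1     2     3     4     5     6     7     8     9    10    11    12    13    14
          2     1     0     1     0     1     0     1     0     1     0     1     0     1     0     1
          4     1     0     1     0     2     0     2     0     3     0     3     0     4     0     4
          6     1     0     1     0     2     0     3     0     4     0     5     0     7     0     8

8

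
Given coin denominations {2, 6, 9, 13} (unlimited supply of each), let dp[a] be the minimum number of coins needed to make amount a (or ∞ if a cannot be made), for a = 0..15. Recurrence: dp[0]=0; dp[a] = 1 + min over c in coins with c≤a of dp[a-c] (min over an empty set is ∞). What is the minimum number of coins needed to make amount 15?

2

 a  0  1  2  3  4  5  6  7  8  9 10 11 12 13 14 15
dp  0  -  1  -  2  -  1  -  2  1  3  2  2  1  3  2
(- denotes ∞ / unreachable)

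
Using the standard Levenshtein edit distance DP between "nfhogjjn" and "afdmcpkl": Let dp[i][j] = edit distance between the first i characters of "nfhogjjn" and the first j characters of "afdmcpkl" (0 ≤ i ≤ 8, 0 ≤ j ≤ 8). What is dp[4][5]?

4

   ''  a  f  d  m  c  p  k  l
''  0  1  2  3  4  5  6  7  8
 n  1  1  2  3  4  5  6  7  8
 f  2  2  1  2  3  4  5  6  7
 h  3  3  2  2  3  4  5  6  7
 o  4  4  3  3  3  4  5  6  7
 g  5  5  4  4  4  4  5  6  7
 j  6  6  5  5  5  5  5  6  7
 j  7  7  6  6  6  6  6  6  7
 n  8  8  7  7  7  7  7  7  7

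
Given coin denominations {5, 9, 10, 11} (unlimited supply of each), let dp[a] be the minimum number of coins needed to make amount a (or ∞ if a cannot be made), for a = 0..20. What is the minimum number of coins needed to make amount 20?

2

 a  0  1  2  3  4  5  6  7  8  9 10 11 12 13 14 15 16 17 18 19 20
dp  0  -  -  -  -  1  -  -  -  1  1  1  -  -  2  2  2  -  2  2  2
(- denotes ∞ / unreachable)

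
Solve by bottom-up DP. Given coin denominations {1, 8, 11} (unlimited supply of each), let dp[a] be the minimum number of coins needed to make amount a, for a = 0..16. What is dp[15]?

5

 a  0  1  2  3  4  5  6  7  8  9 10 11 12 13 14 15 16
dp  0  1  2  3  4  5  6  7  1  2  3  1  2  3  4  5  2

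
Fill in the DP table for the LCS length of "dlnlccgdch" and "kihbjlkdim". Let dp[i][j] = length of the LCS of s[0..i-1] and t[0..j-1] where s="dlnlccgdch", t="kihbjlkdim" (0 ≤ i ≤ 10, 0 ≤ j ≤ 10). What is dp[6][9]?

   ''  k  i  h  b  j  l  k  d  i  m
''  0  0  0  0  0  0  0  0  0  0  0
 d  0  0  0  0  0  0  0  0  1  1  1
 l  0  0  0  0  0  0  1  1  1  1  1
 n  0  0  0  0  0  0  1  1  1  1  1
 l  0  0  0  0  0  0  1  1  1  1  1
 c  0  0  0  0  0  0  1  1  1  1  1
 c  0  0  0  0  0  0  1  1  1  1  1
 g  0  0  0  0  0  0  1  1  1  1  1
 d  0  0  0  0  0  0  1  1  2  2  2
 c  0  0  0  0  0  0  1  1  2  2  2
 h  0  0  0  1  1  1  1  1  2  2  2

1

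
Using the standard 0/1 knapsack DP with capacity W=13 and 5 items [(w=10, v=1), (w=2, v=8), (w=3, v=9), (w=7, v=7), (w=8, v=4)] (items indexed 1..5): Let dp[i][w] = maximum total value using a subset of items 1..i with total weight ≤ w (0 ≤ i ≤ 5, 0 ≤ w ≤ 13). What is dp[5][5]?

i\w   0   1   2   3   4   5   6   7   8   9  10  11  12  13
  0   0   0   0   0   0   0   0   0   0   0   0   0   0   0
  1   0   0   0   0   0   0   0   0   0   0   1   1   1   1
  2   0   0   8   8   8   8   8   8   8   8   8   8   9   9
  3   0   0   8   9   9  17  17  17  17  17  17  17  17  17
  4   0   0   8   9   9  17  17  17  17  17  17  17  24  24
  5   0   0   8   9   9  17  17  17  17  17  17  17  24  24

17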